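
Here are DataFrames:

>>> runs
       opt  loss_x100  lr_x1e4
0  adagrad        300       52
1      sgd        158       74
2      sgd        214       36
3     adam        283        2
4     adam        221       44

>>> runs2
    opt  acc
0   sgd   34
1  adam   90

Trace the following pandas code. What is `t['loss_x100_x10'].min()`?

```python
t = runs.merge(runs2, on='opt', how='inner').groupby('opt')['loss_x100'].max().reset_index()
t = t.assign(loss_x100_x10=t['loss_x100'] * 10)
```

merge on 'opt' (how='inner') → 4 rows:
    opt  loss_x100  lr_x1e4  acc
0   sgd        158       74   34
1   sgd        214       36   34
2  adam        283        2   90
3  adam        221       44   90
group by opt, max of loss_x100:
opt
adam    283
sgd     214
Name: loss_x100, dtype: int64
reset_index():
    opt  loss_x100
0  adam        283
1   sgd        214
add column loss_x100_x10 = t['loss_x100'] * 10:
    opt  loss_x100  loss_x100_x10
0  adam        283           2830
1   sgd        214           2140
Then the min of column 'loss_x100_x10': 2140

2140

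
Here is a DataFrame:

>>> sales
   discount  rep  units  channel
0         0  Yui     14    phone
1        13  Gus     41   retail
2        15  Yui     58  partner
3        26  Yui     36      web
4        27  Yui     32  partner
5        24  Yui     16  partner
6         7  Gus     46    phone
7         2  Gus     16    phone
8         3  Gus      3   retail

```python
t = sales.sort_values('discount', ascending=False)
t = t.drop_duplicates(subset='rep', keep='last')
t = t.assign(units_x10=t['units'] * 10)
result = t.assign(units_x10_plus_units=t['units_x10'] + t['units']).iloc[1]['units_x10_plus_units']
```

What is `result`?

sort by discount descending:
   discount  rep  units  channel
4        27  Yui     32  partner
3        26  Yui     36      web
5        24  Yui     16  partner
2        15  Yui     58  partner
1        13  Gus     41   retail
6         7  Gus     46    phone
8         3  Gus      3   retail
7         2  Gus     16    phone
0         0  Yui     14    phone
drop duplicate rep (keep=last):
   discount  rep  units channel
7         2  Gus     16   phone
0         0  Yui     14   phone
add column units_x10 = t['units'] * 10:
   discount  rep  units channel  units_x10
7         2  Gus     16   phone        160
0         0  Yui     14   phone        140
add column units_x10_plus_units = t['units_x10'] + t['units']:
   discount  rep  units channel  units_x10  units_x10_plus_units
7         2  Gus     16   phone        160                   176
0         0  Yui     14   phone        140                   154
Hence 154.

154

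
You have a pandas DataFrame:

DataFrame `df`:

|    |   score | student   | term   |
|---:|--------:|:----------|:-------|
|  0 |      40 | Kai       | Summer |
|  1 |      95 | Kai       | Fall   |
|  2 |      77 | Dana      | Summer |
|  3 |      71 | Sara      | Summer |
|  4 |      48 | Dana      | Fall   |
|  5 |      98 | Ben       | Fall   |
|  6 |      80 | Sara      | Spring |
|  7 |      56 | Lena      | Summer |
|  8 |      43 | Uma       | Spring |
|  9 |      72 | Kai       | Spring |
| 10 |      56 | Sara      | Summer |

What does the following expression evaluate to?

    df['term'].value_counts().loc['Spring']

value_counts of term:
term
Summer    5
Fall      3
Spring    3
Name: count, dtype: int64
Reading off the value at index 'Spring', we get 3.

3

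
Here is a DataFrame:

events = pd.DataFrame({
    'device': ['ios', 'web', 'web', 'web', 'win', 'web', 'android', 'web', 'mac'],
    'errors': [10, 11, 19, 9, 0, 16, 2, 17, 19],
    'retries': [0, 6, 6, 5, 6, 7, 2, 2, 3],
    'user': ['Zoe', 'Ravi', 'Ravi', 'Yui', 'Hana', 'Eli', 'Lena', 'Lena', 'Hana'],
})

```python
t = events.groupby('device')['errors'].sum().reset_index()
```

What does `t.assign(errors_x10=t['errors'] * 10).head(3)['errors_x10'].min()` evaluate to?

20

group by device, sum of errors:
device
android     2
ios        10
mac        19
web        72
win         0
Name: errors, dtype: int64
reset_index():
    device  errors
0  android       2
1      ios      10
2      mac      19
3      web      72
4      win       0
add column errors_x10 = t['errors'] * 10:
    device  errors  errors_x10
0  android       2          20
1      ios      10         100
2      mac      19         190
3      web      72         720
4      win       0           0
take first 3 rows:
    device  errors  errors_x10
0  android       2          20
1      ios      10         100
2      mac      19         190
Hence 20.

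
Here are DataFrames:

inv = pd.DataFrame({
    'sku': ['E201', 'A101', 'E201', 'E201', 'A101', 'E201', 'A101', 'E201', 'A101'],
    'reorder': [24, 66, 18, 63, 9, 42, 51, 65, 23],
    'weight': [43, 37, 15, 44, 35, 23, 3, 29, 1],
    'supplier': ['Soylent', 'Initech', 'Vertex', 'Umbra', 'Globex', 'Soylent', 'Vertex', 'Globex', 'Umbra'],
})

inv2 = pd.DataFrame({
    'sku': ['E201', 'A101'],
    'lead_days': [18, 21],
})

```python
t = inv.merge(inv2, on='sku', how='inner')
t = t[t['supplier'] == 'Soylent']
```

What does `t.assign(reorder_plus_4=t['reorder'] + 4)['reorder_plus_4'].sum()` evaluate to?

74

merge on 'sku' (how='inner') → 9 rows:
    sku  reorder  weight supplier  lead_days
0  E201       24      43  Soylent         18
1  A101       66      37  Initech         21
2  E201       18      15   Vertex         18
3  E201       63      44    Umbra         18
4  A101        9      35   Globex         21
5  E201       42      23  Soylent         18
6  A101       51       3   Vertex         21
7  E201       65      29   Globex         18
8  A101       23       1    Umbra         21
filter rows where supplier == 'Soylent':
    sku  reorder  weight supplier  lead_days
0  E201       24      43  Soylent         18
5  E201       42      23  Soylent         18
add column reorder_plus_4 = t['reorder'] + 4:
    sku  reorder  weight supplier  lead_days  reorder_plus_4
0  E201       24      43  Soylent         18              28
5  E201       42      23  Soylent         18              46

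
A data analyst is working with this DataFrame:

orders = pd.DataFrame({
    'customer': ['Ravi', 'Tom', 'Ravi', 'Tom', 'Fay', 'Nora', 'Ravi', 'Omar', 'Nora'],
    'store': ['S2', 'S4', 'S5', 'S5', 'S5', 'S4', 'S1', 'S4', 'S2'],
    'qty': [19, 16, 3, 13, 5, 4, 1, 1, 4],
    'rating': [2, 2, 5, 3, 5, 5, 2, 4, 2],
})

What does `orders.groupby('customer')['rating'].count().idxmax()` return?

group by customer, count of rating:
customer
Fay     1
Nora    2
Omar    1
Ravi    3
Tom     2
Name: rating, dtype: int64
label with the largest value → Ravi

Ravi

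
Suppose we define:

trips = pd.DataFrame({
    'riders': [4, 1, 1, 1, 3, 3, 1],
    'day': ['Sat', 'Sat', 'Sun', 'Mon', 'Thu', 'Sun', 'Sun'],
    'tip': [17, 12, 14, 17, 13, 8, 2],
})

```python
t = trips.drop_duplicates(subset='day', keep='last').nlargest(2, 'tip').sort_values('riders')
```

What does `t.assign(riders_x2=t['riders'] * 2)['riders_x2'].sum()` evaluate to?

8

drop duplicate day (keep=last):
   riders  day  tip
1       1  Sat   12
3       1  Mon   17
4       3  Thu   13
6       1  Sun    2
take 2 rows with largest tip:
   riders  day  tip
3       1  Mon   17
4       3  Thu   13
sort by riders:
   riders  day  tip
3       1  Mon   17
4       3  Thu   13
add column riders_x2 = t['riders'] * 2:
   riders  day  tip  riders_x2
3       1  Mon   17          2
4       3  Thu   13          6
Hence 8.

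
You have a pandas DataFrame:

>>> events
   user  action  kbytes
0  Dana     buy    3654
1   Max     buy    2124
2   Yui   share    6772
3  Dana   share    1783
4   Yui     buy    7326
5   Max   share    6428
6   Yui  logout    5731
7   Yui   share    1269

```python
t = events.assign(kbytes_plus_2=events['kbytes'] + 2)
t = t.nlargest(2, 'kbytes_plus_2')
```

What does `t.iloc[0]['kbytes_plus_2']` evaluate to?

7328

add column kbytes_plus_2 = events['kbytes'] + 2:
   user  action  kbytes  kbytes_plus_2
0  Dana     buy    3654           3656
1   Max     buy    2124           2126
2   Yui   share    6772           6774
3  Dana   share    1783           1785
4   Yui     buy    7326           7328
5   Max   share    6428           6430
6   Yui  logout    5731           5733
7   Yui   share    1269           1271
take 2 rows with largest kbytes_plus_2:
  user action  kbytes  kbytes_plus_2
4  Yui    buy    7326           7328
2  Yui  share    6772           6774
Taking the value at position 0, column 'kbytes_plus_2' gives 7328.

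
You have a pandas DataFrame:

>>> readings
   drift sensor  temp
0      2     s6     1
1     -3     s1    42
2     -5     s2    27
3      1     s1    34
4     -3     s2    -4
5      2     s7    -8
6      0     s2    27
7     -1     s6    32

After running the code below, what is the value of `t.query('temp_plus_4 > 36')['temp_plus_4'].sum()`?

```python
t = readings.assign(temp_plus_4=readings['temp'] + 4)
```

84

add column temp_plus_4 = readings['temp'] + 4:
   drift sensor  temp  temp_plus_4
0      2     s6     1            5
1     -3     s1    42           46
2     -5     s2    27           31
3      1     s1    34           38
4     -3     s2    -4            0
5      2     s7    -8           -4
6      0     s2    27           31
7     -1     s6    32           36
filter rows where temp_plus_4 > 36:
   drift sensor  temp  temp_plus_4
1     -3     s1    42           46
3      1     s1    34           38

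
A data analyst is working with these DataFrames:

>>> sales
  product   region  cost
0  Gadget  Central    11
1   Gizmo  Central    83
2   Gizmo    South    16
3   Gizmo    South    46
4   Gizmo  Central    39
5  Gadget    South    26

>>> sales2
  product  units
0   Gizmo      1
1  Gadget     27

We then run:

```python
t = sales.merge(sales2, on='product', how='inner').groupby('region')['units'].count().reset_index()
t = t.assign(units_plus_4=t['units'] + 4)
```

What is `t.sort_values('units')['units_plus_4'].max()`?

7

merge on 'product' (how='inner') → 6 rows:
  product   region  cost  units
0  Gadget  Central    11     27
1   Gizmo  Central    83      1
2   Gizmo    South    16      1
3   Gizmo    South    46      1
4   Gizmo  Central    39      1
5  Gadget    South    26     27
group by region, count of units:
region
Central    3
South      3
Name: units, dtype: int64
reset_index():
    region  units
0  Central      3
1    South      3
add column units_plus_4 = t['units'] + 4:
    region  units  units_plus_4
0  Central      3             7
1    South      3             7
sort by units:
    region  units  units_plus_4
0  Central      3             7
1    South      3             7
Taking the max of column 'units_plus_4' gives 7.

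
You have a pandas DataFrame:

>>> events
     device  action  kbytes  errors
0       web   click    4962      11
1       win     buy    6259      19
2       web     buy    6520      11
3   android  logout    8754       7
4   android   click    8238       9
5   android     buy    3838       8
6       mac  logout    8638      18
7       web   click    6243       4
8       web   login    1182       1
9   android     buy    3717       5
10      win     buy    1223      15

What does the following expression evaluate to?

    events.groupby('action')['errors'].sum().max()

58

group by action, sum of errors:
action
buy       58
click     24
login      1
logout    25
Name: errors, dtype: int64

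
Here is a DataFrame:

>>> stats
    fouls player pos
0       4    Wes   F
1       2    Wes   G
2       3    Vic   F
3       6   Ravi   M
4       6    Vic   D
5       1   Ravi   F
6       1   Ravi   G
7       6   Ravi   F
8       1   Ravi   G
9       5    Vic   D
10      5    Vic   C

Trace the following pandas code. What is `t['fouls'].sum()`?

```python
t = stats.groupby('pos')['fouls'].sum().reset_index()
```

40

group by pos, sum of fouls:
pos
C     5
D    11
F    14
G     4
M     6
Name: fouls, dtype: int64
reset_index():
  pos  fouls
0   C      5
1   D     11
2   F     14
3   G      4
4   M      6
The sum of column 'fouls' is 40.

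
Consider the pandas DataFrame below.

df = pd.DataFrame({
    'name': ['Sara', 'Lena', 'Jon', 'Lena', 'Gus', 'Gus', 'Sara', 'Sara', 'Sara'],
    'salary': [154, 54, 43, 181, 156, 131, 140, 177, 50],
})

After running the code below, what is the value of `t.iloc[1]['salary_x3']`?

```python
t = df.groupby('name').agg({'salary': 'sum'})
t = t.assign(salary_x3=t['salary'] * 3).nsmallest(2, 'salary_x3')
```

705

group by name, sum of salary:
      salary
name        
Gus      287
Jon       43
Lena     235
Sara     521
add column salary_x3 = t['salary'] * 3:
      salary  salary_x3
name                   
Gus      287        861
Jon       43        129
Lena     235        705
Sara     521       1563
take 2 rows with smallest salary_x3:
      salary  salary_x3
name                   
Jon       43        129
Lena     235        705
Taking the value at position 1, column 'salary_x3' gives 705.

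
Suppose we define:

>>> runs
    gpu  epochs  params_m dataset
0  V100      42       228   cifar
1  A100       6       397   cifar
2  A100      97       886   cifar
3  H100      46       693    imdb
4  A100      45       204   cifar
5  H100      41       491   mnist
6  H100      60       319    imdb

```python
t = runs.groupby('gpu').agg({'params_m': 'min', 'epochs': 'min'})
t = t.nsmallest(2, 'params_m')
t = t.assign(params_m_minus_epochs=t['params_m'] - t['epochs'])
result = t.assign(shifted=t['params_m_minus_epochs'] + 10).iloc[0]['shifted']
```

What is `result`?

208

group by gpu: min(params_m), min(epochs):
      params_m  epochs
gpu                   
A100       204       6
H100       319      41
V100       228      42
take 2 rows with smallest params_m:
      params_m  epochs
gpu                   
A100       204       6
V100       228      42
add column params_m_minus_epochs = t['params_m'] - t['epochs']:
      params_m  epochs  params_m_minus_epochs
gpu                                          
A100       204       6                    198
V100       228      42                    186
add column shifted = t['params_m_minus_epochs'] + 10:
      params_m  epochs  params_m_minus_epochs  shifted
gpu                                                   
A100       204       6                    198      208
V100       228      42                    186      196
The value at position 0, column 'shifted' is 208.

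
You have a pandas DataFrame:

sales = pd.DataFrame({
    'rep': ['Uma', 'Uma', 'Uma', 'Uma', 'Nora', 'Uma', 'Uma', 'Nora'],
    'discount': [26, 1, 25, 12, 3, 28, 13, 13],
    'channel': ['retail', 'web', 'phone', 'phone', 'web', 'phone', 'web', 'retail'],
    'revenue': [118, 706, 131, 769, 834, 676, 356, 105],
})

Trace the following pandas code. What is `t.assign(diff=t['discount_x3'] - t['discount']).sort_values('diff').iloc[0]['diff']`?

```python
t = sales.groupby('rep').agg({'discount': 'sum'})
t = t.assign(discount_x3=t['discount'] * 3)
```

group by rep, sum of discount:
      discount
rep           
Nora        16
Uma        105
add column discount_x3 = t['discount'] * 3:
      discount  discount_x3
rep                        
Nora        16           48
Uma        105          315
add column diff = t['discount_x3'] - t['discount']:
      discount  discount_x3  diff
rep                              
Nora        16           48    32
Uma        105          315   210
sort by diff:
      discount  discount_x3  diff
rep                              
Nora        16           48    32
Uma        105          315   210
Then the value at position 0, column 'diff': 32

32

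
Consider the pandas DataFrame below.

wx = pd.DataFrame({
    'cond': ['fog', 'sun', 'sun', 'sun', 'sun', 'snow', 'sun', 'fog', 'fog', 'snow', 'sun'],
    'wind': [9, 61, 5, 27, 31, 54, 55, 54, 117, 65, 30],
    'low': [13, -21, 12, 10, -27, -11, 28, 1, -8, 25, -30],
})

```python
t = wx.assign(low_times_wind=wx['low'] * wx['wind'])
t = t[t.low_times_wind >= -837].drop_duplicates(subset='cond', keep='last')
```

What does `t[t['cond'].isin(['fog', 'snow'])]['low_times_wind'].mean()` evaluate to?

839.5

add column low_times_wind = wx['low'] * wx['wind']:
    cond  wind  low  low_times_wind
0    fog     9   13             117
1    sun    61  -21           -1281
2    sun     5   12              60
3    sun    27   10             270
4    sun    31  -27            -837
5   snow    54  -11            -594
6    sun    55   28            1540
7    fog    54    1              54
8    fog   117   -8            -936
9   snow    65   25            1625
10   sun    30  -30            -900
filter rows where low_times_wind >= -837:
   cond  wind  low  low_times_wind
0   fog     9   13             117
2   sun     5   12              60
3   sun    27   10             270
4   sun    31  -27            -837
5  snow    54  -11            -594
6   sun    55   28            1540
7   fog    54    1              54
9  snow    65   25            1625
drop duplicate cond (keep=last):
   cond  wind  low  low_times_wind
6   sun    55   28            1540
7   fog    54    1              54
9  snow    65   25            1625
filter rows where cond in ['fog', 'snow']:
   cond  wind  low  low_times_wind
7   fog    54    1              54
9  snow    65   25            1625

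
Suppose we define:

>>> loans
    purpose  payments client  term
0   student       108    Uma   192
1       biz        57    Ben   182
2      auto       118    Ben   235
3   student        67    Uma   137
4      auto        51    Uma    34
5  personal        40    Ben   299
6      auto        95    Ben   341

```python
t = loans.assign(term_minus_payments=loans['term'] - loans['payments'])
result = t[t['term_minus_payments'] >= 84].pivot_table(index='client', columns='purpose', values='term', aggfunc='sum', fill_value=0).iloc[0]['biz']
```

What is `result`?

182

add column term_minus_payments = loans['term'] - loans['payments']:
    purpose  payments client  term  term_minus_payments
0   student       108    Uma   192                   84
1       biz        57    Ben   182                  125
2      auto       118    Ben   235                  117
3   student        67    Uma   137                   70
4      auto        51    Uma    34                  -17
5  personal        40    Ben   299                  259
6      auto        95    Ben   341                  246
filter rows where term_minus_payments >= 84:
    purpose  payments client  term  term_minus_payments
0   student       108    Uma   192                   84
1       biz        57    Ben   182                  125
2      auto       118    Ben   235                  117
5  personal        40    Ben   299                  259
6      auto        95    Ben   341                  246
pivot: rows=client, cols=purpose, sum(term):
purpose  auto  biz  personal  student
client                               
Ben       576  182       299        0
Uma         0    0         0      192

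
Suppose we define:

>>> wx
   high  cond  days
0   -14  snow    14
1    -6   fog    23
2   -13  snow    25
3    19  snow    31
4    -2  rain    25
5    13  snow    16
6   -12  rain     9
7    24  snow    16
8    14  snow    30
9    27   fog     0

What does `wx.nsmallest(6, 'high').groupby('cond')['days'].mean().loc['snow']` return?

18.3333333333

take 6 rows with smallest high:
   high  cond  days
0   -14  snow    14
2   -13  snow    25
6   -12  rain     9
1    -6   fog    23
4    -2  rain    25
5    13  snow    16
group by cond, mean of days:
cond
fog     23.000000
rain    17.000000
snow    18.333333
Name: days, dtype: float64
value at index 'snow' → 18.3333333333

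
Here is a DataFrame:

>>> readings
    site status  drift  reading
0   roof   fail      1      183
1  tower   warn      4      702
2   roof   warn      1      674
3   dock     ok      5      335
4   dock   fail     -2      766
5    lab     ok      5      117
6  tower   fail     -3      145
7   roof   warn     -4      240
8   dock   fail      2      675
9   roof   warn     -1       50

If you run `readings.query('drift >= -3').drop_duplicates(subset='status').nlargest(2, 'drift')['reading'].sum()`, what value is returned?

filter rows where drift >= -3:
    site status  drift  reading
0   roof   fail      1      183
1  tower   warn      4      702
2   roof   warn      1      674
3   dock     ok      5      335
4   dock   fail     -2      766
5    lab     ok      5      117
6  tower   fail     -3      145
8   dock   fail      2      675
9   roof   warn     -1       50
drop duplicate status (keep=first):
    site status  drift  reading
0   roof   fail      1      183
1  tower   warn      4      702
3   dock     ok      5      335
take 2 rows with largest drift:
    site status  drift  reading
3   dock     ok      5      335
1  tower   warn      4      702
The sum of column 'reading' is 1037.

1037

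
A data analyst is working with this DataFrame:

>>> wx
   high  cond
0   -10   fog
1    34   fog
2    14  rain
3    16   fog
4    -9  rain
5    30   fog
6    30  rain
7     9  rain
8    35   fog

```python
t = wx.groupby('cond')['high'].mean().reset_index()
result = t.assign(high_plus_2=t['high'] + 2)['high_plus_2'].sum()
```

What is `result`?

group by cond, mean of high:
cond
fog     21.0
rain    11.0
Name: high, dtype: float64
reset_index():
   cond  high
0   fog  21.0
1  rain  11.0
add column high_plus_2 = t['high'] + 2:
   cond  high  high_plus_2
0   fog  21.0         23.0
1  rain  11.0         13.0
Finally, sum of column 'high_plus_2' = 36.0.

36.0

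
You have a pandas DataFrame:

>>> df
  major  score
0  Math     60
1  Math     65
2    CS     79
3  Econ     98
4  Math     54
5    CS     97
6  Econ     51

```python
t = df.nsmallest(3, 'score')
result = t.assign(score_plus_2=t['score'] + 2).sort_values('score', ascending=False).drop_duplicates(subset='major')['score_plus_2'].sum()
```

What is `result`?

115

take 3 rows with smallest score:
  major  score
6  Econ     51
4  Math     54
0  Math     60
add column score_plus_2 = t['score'] + 2:
  major  score  score_plus_2
6  Econ     51            53
4  Math     54            56
0  Math     60            62
sort by score descending:
  major  score  score_plus_2
0  Math     60            62
4  Math     54            56
6  Econ     51            53
drop duplicate major (keep=first):
  major  score  score_plus_2
0  Math     60            62
6  Econ     51            53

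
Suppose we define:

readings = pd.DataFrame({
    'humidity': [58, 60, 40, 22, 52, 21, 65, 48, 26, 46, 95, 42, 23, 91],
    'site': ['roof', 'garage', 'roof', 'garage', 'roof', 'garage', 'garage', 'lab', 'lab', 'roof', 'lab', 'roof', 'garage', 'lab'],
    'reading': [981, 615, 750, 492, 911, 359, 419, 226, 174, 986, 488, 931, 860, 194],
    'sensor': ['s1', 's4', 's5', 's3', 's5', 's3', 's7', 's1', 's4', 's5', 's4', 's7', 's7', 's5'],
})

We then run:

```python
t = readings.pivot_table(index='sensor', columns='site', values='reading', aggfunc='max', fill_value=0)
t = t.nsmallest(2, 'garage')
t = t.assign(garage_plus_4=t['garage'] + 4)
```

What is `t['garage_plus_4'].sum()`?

8

pivot: rows=sensor, cols=site, max(reading):
site    garage  lab  roof
sensor                   
s1           0  226   981
s3         492    0     0
s4         615  488     0
s5           0  194   986
s7         860    0   931
take 2 rows with smallest garage:
site    garage  lab  roof
sensor                   
s1           0  226   981
s5           0  194   986
add column garage_plus_4 = t['garage'] + 4:
site    garage  lab  roof  garage_plus_4
sensor                                  
s1           0  226   981              4
s5           0  194   986              4
Taking the sum of column 'garage_plus_4' gives 8.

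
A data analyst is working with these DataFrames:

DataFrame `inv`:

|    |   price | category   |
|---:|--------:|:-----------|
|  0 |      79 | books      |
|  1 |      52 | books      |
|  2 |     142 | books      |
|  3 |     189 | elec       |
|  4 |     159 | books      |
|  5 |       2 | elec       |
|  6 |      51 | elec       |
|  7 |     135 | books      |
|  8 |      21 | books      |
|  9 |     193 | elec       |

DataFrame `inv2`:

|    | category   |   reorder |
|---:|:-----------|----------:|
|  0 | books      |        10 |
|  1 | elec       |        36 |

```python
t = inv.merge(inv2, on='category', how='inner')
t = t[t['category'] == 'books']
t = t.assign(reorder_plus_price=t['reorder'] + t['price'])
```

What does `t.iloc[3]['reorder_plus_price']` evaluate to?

169

merge on 'category' (how='inner') → 10 rows:
   price category  reorder
0     79    books       10
1     52    books       10
2    142    books       10
3    189     elec       36
4    159    books       10
5      2     elec       36
6     51     elec       36
7    135    books       10
8     21    books       10
9    193     elec       36
filter rows where category == 'books':
   price category  reorder
0     79    books       10
1     52    books       10
2    142    books       10
4    159    books       10
7    135    books       10
8     21    books       10
add column reorder_plus_price = t['reorder'] + t['price']:
   price category  reorder  reorder_plus_price
0     79    books       10                  89
1     52    books       10                  62
2    142    books       10                 152
4    159    books       10                 169
7    135    books       10                 145
8     21    books       10                  31
The value at position 3, column 'reorder_plus_price' is 169.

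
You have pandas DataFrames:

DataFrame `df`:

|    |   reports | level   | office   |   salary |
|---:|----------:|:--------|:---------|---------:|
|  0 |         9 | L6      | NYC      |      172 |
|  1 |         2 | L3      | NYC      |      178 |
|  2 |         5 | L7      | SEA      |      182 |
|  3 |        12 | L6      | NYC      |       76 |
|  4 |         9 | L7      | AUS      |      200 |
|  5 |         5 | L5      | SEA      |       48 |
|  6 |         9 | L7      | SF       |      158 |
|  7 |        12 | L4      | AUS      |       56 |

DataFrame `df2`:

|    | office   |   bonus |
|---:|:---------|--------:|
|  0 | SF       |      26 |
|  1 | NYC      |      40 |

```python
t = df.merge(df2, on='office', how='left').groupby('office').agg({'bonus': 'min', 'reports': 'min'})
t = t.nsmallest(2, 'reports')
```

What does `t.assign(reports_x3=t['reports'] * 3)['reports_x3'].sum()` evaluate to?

merge on 'office' (how='left') → 8 rows:
   reports level office  salary  bonus
0        9    L6    NYC     172   40.0
1        2    L3    NYC     178   40.0
2        5    L7    SEA     182    NaN
3       12    L6    NYC      76   40.0
4        9    L7    AUS     200    NaN
5        5    L5    SEA      48    NaN
6        9    L7     SF     158   26.0
7       12    L4    AUS      56    NaN
group by office: min(bonus), min(reports):
        bonus  reports
office                
AUS       NaN        9
NYC      40.0        2
SEA       NaN        5
SF       26.0        9
take 2 rows with smallest reports:
        bonus  reports
office                
NYC      40.0        2
SEA       NaN        5
add column reports_x3 = t['reports'] * 3:
        bonus  reports  reports_x3
office                            
NYC      40.0        2           6
SEA       NaN        5          15
Taking the sum of column 'reports_x3' gives 21.

21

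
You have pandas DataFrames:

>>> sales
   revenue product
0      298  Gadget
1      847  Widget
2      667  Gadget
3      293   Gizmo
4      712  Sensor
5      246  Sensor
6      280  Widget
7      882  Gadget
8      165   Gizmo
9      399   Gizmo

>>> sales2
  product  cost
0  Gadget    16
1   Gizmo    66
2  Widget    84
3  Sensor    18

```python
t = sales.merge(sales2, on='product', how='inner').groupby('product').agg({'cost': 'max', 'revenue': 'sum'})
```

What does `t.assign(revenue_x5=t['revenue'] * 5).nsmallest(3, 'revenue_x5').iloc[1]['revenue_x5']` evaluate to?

merge on 'product' (how='inner') → 10 rows:
   revenue product  cost
0      298  Gadget    16
1      847  Widget    84
2      667  Gadget    16
3      293   Gizmo    66
4      712  Sensor    18
5      246  Sensor    18
6      280  Widget    84
7      882  Gadget    16
8      165   Gizmo    66
9      399   Gizmo    66
group by product: max(cost), sum(revenue):
         cost  revenue
product               
Gadget     16     1847
Gizmo      66      857
Sensor     18      958
Widget     84     1127
add column revenue_x5 = t['revenue'] * 5:
         cost  revenue  revenue_x5
product                           
Gadget     16     1847        9235
Gizmo      66      857        4285
Sensor     18      958        4790
Widget     84     1127        5635
take 3 rows with smallest revenue_x5:
         cost  revenue  revenue_x5
product                           
Gizmo      66      857        4285
Sensor     18      958        4790
Widget     84     1127        5635
Hence 4790.

4790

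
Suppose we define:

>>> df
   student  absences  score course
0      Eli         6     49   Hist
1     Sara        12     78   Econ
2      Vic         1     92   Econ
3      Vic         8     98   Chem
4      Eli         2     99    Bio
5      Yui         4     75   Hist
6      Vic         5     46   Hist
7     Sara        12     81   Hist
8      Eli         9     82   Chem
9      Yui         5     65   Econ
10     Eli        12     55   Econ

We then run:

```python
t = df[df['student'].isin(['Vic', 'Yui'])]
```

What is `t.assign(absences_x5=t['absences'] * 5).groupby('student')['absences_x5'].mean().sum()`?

filter rows where student in ['Vic', 'Yui']:
  student  absences  score course
2     Vic         1     92   Econ
3     Vic         8     98   Chem
5     Yui         4     75   Hist
6     Vic         5     46   Hist
9     Yui         5     65   Econ
add column absences_x5 = t['absences'] * 5:
  student  absences  score course  absences_x5
2     Vic         1     92   Econ            5
3     Vic         8     98   Chem           40
5     Yui         4     75   Hist           20
6     Vic         5     46   Hist           25
9     Yui         5     65   Econ           25
group by student, mean of absences_x5:
student
Vic    23.333333
Yui    22.500000
Name: absences_x5, dtype: float64
Taking the sum of the resulting series gives 45.8333333333.

45.8333333333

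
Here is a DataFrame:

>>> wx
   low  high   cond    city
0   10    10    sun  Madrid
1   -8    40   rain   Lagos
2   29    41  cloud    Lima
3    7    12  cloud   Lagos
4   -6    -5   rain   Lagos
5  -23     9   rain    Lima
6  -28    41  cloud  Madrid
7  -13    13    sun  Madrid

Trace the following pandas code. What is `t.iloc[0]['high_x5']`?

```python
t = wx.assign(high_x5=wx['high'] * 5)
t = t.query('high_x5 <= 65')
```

50

add column high_x5 = wx['high'] * 5:
   low  high   cond    city  high_x5
0   10    10    sun  Madrid       50
1   -8    40   rain   Lagos      200
2   29    41  cloud    Lima      205
3    7    12  cloud   Lagos       60
4   -6    -5   rain   Lagos      -25
5  -23     9   rain    Lima       45
6  -28    41  cloud  Madrid      205
7  -13    13    sun  Madrid       65
filter rows where high_x5 <= 65:
   low  high   cond    city  high_x5
0   10    10    sun  Madrid       50
3    7    12  cloud   Lagos       60
4   -6    -5   rain   Lagos      -25
5  -23     9   rain    Lima       45
7  -13    13    sun  Madrid       65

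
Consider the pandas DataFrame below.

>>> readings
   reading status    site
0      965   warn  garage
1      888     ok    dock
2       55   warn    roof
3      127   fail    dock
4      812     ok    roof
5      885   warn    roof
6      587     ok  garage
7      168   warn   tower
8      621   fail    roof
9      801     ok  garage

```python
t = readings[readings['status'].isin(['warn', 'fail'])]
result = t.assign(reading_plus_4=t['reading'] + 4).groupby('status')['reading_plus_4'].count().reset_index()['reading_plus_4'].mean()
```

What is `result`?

3.0

filter rows where status in ['warn', 'fail']:
   reading status    site
0      965   warn  garage
2       55   warn    roof
3      127   fail    dock
5      885   warn    roof
7      168   warn   tower
8      621   fail    roof
add column reading_plus_4 = t['reading'] + 4:
   reading status    site  reading_plus_4
0      965   warn  garage             969
2       55   warn    roof              59
3      127   fail    dock             131
5      885   warn    roof             889
7      168   warn   tower             172
8      621   fail    roof             625
group by status, count of reading_plus_4:
status
fail    2
warn    4
Name: reading_plus_4, dtype: int64
reset_index():
  status  reading_plus_4
0   fail               2
1   warn               4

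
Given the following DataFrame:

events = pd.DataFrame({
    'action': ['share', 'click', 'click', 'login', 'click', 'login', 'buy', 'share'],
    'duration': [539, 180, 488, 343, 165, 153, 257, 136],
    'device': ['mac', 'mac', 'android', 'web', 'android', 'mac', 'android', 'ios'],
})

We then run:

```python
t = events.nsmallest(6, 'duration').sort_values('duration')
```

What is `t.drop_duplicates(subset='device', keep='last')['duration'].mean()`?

take 6 rows with smallest duration:
  action  duration   device
7  share       136      ios
5  login       153      mac
4  click       165  android
1  click       180      mac
6    buy       257  android
3  login       343      web
sort by duration:
  action  duration   device
7  share       136      ios
5  login       153      mac
4  click       165  android
1  click       180      mac
6    buy       257  android
3  login       343      web
drop duplicate device (keep=last):
  action  duration   device
7  share       136      ios
1  click       180      mac
6    buy       257  android
3  login       343      web
The mean of column 'duration' is 229.0.

229.0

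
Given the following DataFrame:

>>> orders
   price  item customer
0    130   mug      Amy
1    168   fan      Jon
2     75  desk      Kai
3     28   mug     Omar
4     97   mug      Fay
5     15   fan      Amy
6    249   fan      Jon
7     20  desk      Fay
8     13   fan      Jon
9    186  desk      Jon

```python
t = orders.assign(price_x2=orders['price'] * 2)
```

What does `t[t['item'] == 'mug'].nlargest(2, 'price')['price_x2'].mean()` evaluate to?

227.0

add column price_x2 = orders['price'] * 2:
   price  item customer  price_x2
0    130   mug      Amy       260
1    168   fan      Jon       336
2     75  desk      Kai       150
3     28   mug     Omar        56
4     97   mug      Fay       194
5     15   fan      Amy        30
6    249   fan      Jon       498
7     20  desk      Fay        40
8     13   fan      Jon        26
9    186  desk      Jon       372
filter rows where item == 'mug':
   price item customer  price_x2
0    130  mug      Amy       260
3     28  mug     Omar        56
4     97  mug      Fay       194
take 2 rows with largest price:
   price item customer  price_x2
0    130  mug      Amy       260
4     97  mug      Fay       194
Hence 227.0.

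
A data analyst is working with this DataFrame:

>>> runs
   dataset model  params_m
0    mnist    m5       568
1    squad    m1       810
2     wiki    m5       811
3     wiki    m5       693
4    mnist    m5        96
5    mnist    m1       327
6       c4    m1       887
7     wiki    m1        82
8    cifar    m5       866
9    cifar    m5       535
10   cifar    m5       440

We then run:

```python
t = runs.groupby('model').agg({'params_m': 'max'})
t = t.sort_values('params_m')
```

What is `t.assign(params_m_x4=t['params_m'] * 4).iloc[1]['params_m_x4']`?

3548

group by model, max of params_m:
       params_m
model          
m1          887
m5          866
sort by params_m:
       params_m
model          
m5          866
m1          887
add column params_m_x4 = t['params_m'] * 4:
       params_m  params_m_x4
model                       
m5          866         3464
m1          887         3548
Finally, value at position 1, column 'params_m_x4' = 3548.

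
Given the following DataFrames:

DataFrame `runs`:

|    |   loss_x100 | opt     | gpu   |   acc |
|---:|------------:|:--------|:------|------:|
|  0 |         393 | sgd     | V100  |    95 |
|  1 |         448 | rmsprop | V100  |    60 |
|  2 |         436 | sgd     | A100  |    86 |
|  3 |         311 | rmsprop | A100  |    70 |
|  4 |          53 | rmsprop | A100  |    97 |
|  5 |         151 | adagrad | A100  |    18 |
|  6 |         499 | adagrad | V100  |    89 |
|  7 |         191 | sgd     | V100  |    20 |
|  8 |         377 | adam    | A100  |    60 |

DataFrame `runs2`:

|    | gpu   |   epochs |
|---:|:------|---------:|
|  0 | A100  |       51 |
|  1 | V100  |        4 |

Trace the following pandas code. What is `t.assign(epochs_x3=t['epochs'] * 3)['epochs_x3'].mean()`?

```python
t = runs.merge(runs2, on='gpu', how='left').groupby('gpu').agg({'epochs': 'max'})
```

82.5

merge on 'gpu' (how='left') → 9 rows:
   loss_x100      opt   gpu  acc  epochs
0        393      sgd  V100   95       4
1        448  rmsprop  V100   60       4
2        436      sgd  A100   86      51
3        311  rmsprop  A100   70      51
4         53  rmsprop  A100   97      51
5        151  adagrad  A100   18      51
6        499  adagrad  V100   89       4
7        191      sgd  V100   20       4
8        377     adam  A100   60      51
group by gpu, max of epochs:
      epochs
gpu         
A100      51
V100       4
add column epochs_x3 = t['epochs'] * 3:
      epochs  epochs_x3
gpu                    
A100      51        153
V100       4         12
mean of column 'epochs_x3' → 82.5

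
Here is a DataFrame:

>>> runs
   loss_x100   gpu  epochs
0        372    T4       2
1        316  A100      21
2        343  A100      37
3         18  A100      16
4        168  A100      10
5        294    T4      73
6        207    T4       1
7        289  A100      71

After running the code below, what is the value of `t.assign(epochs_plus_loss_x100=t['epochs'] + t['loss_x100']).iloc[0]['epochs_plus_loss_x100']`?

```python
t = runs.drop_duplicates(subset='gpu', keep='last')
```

drop duplicate gpu (keep=last):
   loss_x100   gpu  epochs
6        207    T4       1
7        289  A100      71
add column epochs_plus_loss_x100 = t['epochs'] + t['loss_x100']:
   loss_x100   gpu  epochs  epochs_plus_loss_x100
6        207    T4       1                    208
7        289  A100      71                    360
Taking the value at position 0, column 'epochs_plus_loss_x100' gives 208.

208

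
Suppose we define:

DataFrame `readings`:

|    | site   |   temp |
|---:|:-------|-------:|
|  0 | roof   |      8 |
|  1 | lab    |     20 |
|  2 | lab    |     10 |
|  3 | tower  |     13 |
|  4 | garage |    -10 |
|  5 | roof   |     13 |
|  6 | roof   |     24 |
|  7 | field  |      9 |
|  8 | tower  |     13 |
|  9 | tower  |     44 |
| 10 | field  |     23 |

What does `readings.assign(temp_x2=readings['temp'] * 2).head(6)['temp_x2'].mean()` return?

18.0

add column temp_x2 = readings['temp'] * 2:
      site  temp  temp_x2
0     roof     8       16
1      lab    20       40
2      lab    10       20
3    tower    13       26
4   garage   -10      -20
5     roof    13       26
6     roof    24       48
7    field     9       18
8    tower    13       26
9    tower    44       88
10   field    23       46
take first 6 rows:
     site  temp  temp_x2
0    roof     8       16
1     lab    20       40
2     lab    10       20
3   tower    13       26
4  garage   -10      -20
5    roof    13       26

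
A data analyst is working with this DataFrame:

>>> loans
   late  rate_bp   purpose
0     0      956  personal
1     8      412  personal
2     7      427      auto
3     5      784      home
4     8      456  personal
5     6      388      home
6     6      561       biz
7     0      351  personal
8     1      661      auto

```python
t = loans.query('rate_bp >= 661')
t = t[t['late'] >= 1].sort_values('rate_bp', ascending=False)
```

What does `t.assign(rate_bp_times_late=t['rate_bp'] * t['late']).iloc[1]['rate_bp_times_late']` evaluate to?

filter rows where rate_bp >= 661:
   late  rate_bp   purpose
0     0      956  personal
3     5      784      home
8     1      661      auto
filter rows where late >= 1:
   late  rate_bp purpose
3     5      784    home
8     1      661    auto
sort by rate_bp descending:
   late  rate_bp purpose
3     5      784    home
8     1      661    auto
add column rate_bp_times_late = t['rate_bp'] * t['late']:
   late  rate_bp purpose  rate_bp_times_late
3     5      784    home                3920
8     1      661    auto                 661
value at position 1, column 'rate_bp_times_late' → 661

661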